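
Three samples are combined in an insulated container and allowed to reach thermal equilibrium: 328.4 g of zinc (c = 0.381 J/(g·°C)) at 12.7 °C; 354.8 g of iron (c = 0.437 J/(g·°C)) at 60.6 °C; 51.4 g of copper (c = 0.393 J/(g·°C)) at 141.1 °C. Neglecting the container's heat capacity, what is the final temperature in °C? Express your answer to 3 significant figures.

Σ mᵢcᵢ(T − Tᵢ) = 0  ⇒  T = Σ mᵢcᵢTᵢ / Σ mᵢcᵢ
Σ mᵢcᵢ = 328.4×0.381 + 354.8×0.437 + 51.4×0.393 = 300.3682
Σ mᵢcᵢTᵢ = 125.1204×12.7 + 155.0476×60.6 + 20.2002×141.1 = 13835
T = 13835 / 300.3682 = 46.06 °C

T_f = 46.1 °C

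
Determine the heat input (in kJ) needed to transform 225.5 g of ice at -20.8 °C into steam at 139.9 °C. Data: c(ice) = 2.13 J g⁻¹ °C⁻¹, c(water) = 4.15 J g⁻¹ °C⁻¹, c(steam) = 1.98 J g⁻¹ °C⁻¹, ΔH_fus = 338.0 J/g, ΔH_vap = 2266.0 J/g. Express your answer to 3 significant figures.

q1 (heat ice -20.8→0.0 °C): 225.5 × 2.13 × 20.8 = 9991 J
q2 (melt at 0 °C): 225.5 × 338.0 = 76219 J
q3 (heat water 0.0→100.0 °C): 225.5 × 4.15 × 100.0 = 93583 J
q4 (vaporize at 100 °C): 225.5 × 2266.0 = 510983 J
q5 (heat steam 100.0→139.9 °C): 225.5 × 1.98 × 39.9 = 17815 J
Total: 9991 + 76219 + 93583 + 510983 + 17815 = 708591 J = 709 kJ

q = 709 kJ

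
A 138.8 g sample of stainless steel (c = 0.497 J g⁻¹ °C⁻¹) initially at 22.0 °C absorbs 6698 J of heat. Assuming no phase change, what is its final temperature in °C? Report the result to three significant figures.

ΔT = q / (m c) = 6698 / (138.8 × 0.497) = 97.10 °C
T_f = 22.0 + 97.10 = 119.10 °C

T_f = 119 °C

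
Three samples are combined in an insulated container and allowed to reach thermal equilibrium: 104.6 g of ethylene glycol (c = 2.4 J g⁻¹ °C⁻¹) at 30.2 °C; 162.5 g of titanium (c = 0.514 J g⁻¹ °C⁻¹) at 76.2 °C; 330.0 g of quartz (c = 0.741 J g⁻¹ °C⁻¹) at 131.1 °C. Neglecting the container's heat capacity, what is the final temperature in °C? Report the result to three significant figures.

T_f = 79.4 °C

Σ mᵢcᵢ(T − Tᵢ) = 0  ⇒  T = Σ mᵢcᵢTᵢ / Σ mᵢcᵢ
Σ mᵢcᵢ = 104.6×2.4 + 162.5×0.514 + 330.0×0.741 = 579.095
Σ mᵢcᵢTᵢ = 251.04×30.2 + 83.525×76.2 + 244.53×131.1 = 46004
T = 46004 / 579.095 = 79.44 °C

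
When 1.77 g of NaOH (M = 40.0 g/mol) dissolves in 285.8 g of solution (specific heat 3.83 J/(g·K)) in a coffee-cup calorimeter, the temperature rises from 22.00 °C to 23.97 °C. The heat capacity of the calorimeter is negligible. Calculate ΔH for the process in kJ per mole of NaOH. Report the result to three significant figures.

ΔH = -48.7 kJ/mol

|ΔT| = |23.97 − 22.00| = 1.97 °C
|q_surr| = (285.8 × 3.83) × 1.97 = 1094.614 × 1.97 = 2156 J
n(NaOH) = 1.77 / 40.0 = 0.04425 mol
Temperature rose, so q_rxn = −|q_surr| = -2.156 kJ
ΔH = q_rxn / n = -48.72 kJ/mol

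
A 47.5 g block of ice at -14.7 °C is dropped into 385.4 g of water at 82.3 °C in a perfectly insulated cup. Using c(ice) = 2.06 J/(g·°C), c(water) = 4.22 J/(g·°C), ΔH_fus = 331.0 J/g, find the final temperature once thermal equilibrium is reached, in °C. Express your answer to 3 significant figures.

Heat to bring ice to 0 °C and melt it: q₁ = 47.5×2.06×14.7 + 47.5×331.0 = 17161 J
Heat the water can supply cooling to 0 °C: 385.4×4.22×82.3 = 133852 J > q₁, so all ice melts.
Energy balance: 385.4×4.22×(82.3 − T) = 17161 + 47.5×4.22×(T − 0)
1626.388(82.3 − T) = 17161 + 200.45 T
133852 − 17161 = 1826.838 T
T = 116691 / 1826.838 = 63.88 °C

T_f = 63.9 °C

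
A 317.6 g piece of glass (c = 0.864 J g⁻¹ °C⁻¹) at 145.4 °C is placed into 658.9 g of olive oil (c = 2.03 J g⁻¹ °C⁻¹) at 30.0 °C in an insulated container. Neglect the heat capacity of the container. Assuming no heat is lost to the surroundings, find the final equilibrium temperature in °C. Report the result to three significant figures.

T_f = 49.6 °C

Heat lost by glass = heat gained by olive oil.
(317.6)(0.864)(145.4 − T) = (658.9)(2.03)(T − 30.0)
274.4064 (145.4 − T) = 1337.567 (T − 30.0)
39899 − 274.4064 T = 1337.567 T − 40127
80026 = 1611.9734 T
T = 49.64 °C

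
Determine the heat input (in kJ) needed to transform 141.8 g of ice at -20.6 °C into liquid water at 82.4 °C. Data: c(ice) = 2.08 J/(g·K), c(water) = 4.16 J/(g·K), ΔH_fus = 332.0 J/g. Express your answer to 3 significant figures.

q1 (heat ice -20.6→0.0 °C): 141.8 × 2.08 × 20.6 = 6076 J
q2 (melt at 0 °C): 141.8 × 332.0 = 47078 J
q3 (heat water 0.0→82.4 °C): 141.8 × 4.16 × 82.4 = 48607 J
Total: 6076 + 47078 + 48607 = 101761 J = 102 kJ

q = 102 kJ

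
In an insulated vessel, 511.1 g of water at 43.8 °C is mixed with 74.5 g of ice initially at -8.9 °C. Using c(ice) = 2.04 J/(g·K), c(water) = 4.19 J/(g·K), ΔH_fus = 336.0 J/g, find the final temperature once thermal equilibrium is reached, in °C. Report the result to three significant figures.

T_f = 27.5 °C

Heat to bring ice to 0 °C and melt it: q₁ = 74.5×2.04×8.9 + 74.5×336.0 = 26385 J
Heat the water can supply cooling to 0 °C: 511.1×4.19×43.8 = 93798.1 J > q₁, so all ice melts.
Energy balance: 511.1×4.19×(43.8 − T) = 26385 + 74.5×4.19×(T − 0)
2141.509(43.8 − T) = 26385 + 312.155 T
93798.1 − 26385 = 2453.664 T
T = 67413.1 / 2453.664 = 27.47 °C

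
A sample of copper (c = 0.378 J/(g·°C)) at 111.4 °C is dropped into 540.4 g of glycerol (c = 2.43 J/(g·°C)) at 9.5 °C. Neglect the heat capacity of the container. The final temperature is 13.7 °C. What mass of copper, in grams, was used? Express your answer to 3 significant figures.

q_gained = (540.4 × 2.43) × (13.7 − 9.5) = 5515 J
q_lost = m × 0.378 × (111.4 − 13.7) = 36.9306 m
m = 5515 / 36.9306 = 149 g

m = 149 g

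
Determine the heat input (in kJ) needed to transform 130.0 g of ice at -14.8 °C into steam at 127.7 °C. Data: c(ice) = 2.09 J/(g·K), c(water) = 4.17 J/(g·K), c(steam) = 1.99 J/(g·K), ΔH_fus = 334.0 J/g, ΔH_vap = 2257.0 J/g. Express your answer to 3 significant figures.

q1 (heat ice -14.8→0.0 °C): 130.0 × 2.09 × 14.8 = 4021 J
q2 (melt at 0 °C): 130.0 × 334.0 = 43420 J
q3 (heat water 0.0→100.0 °C): 130.0 × 4.17 × 100.0 = 54210 J
q4 (vaporize at 100 °C): 130.0 × 2257.0 = 293410 J
q5 (heat steam 100.0→127.7 °C): 130.0 × 1.99 × 27.7 = 7166 J
Total: 4021 + 43420 + 54210 + 293410 + 7166 = 402227 J = 402 kJ

q = 402 kJ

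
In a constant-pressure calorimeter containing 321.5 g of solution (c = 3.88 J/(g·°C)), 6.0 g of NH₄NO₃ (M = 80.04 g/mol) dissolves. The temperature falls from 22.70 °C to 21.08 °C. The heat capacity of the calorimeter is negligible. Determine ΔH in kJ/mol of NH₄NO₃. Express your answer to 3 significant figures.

ΔH = 27.0 kJ/mol

|ΔT| = |21.08 − 22.70| = 1.62 °C
|q_surr| = (321.5 × 3.88) × 1.62 = 1247.42 × 1.62 = 2021 J
n(NH₄NO₃) = 6.0 / 80.04 = 0.07496 mol
Temperature fell, so q_rxn = +|q_surr| = 2.021 kJ
ΔH = q_rxn / n = 26.96 kJ/mol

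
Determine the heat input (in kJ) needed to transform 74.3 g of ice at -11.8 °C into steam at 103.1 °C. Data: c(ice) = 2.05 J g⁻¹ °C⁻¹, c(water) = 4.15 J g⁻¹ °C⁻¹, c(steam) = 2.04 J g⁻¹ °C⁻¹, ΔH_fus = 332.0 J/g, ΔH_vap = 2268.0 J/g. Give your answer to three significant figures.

q1 (heat ice -11.8→0.0 °C): 74.3 × 2.05 × 11.8 = 1797 J
q2 (melt at 0 °C): 74.3 × 332.0 = 24668 J
q3 (heat water 0.0→100.0 °C): 74.3 × 4.15 × 100.0 = 30835 J
q4 (vaporize at 100 °C): 74.3 × 2268.0 = 168512 J
q5 (heat steam 100.0→103.1 °C): 74.3 × 2.04 × 3.1 = 470 J
Total: 1797 + 24668 + 30835 + 168512 + 470 = 226282 J = 226 kJ

q = 226 kJ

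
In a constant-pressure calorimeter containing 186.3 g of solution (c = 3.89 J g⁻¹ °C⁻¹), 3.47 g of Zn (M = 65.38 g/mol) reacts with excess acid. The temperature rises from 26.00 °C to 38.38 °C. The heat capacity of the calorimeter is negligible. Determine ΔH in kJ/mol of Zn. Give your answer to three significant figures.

ΔH = -169 kJ/mol

|ΔT| = |38.38 − 26.00| = 12.38 °C
|q_surr| = (186.3 × 3.89) × 12.38 = 724.707 × 12.38 = 8972 J
n(Zn) = 3.47 / 65.38 = 0.05307 mol
Temperature rose, so q_rxn = −|q_surr| = -8.972 kJ
ΔH = q_rxn / n = -169.1 kJ/mol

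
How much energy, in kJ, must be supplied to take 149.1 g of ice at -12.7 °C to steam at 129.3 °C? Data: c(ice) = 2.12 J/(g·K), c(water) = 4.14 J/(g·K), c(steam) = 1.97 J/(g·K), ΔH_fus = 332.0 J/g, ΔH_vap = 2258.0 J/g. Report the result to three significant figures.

q = 461 kJ

q1 (heat ice -12.7→0.0 °C): 149.1 × 2.12 × 12.7 = 4014 J
q2 (melt at 0 °C): 149.1 × 332.0 = 49501 J
q3 (heat water 0.0→100.0 °C): 149.1 × 4.14 × 100.0 = 61727 J
q4 (vaporize at 100 °C): 149.1 × 2258.0 = 336668 J
q5 (heat steam 100.0→129.3 °C): 149.1 × 1.97 × 29.3 = 8606 J
Total: 4014 + 49501 + 61727 + 336668 + 8606 = 460516 J = 461 kJ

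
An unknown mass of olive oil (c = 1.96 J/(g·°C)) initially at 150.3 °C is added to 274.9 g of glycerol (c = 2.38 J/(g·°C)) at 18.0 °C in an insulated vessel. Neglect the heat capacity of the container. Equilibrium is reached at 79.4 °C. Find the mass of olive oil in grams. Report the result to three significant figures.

m = 289 g

q_gained = (274.9 × 2.38) × (79.4 − 18.0) = 40170 J
q_lost = m × 1.96 × (150.3 − 79.4) = 138.964 m
m = 40170 / 138.964 = 289 g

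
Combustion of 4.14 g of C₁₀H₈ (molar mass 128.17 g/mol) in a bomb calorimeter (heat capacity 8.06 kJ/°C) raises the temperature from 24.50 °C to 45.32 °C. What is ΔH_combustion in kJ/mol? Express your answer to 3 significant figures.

ΔT = 45.32 − 24.50 = 20.82 °C
q_cal = C_cal × ΔT = 8.06 × 20.82 = 167.8092 kJ
n = 4.14 / 128.17 = 0.03230 mol
q_rxn = −q_cal = -167.8092 kJ
ΔH = -167.8092 / 0.03230 = -5195 kJ/mol

ΔH = -5200 kJ/mol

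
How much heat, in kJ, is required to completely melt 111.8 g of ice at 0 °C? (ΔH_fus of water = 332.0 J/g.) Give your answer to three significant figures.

q = m × ΔH_fus = 111.8 × 332.0 = 37120 J = 37.1 kJ

q = 37.1 kJ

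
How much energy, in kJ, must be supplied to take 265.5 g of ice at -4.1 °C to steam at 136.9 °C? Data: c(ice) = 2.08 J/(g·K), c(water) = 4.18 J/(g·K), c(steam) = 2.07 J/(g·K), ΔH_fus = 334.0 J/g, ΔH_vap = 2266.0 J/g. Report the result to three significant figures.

q = 824 kJ

q1 (heat ice -4.1→0.0 °C): 265.5 × 2.08 × 4.1 = 2264 J
q2 (melt at 0 °C): 265.5 × 334.0 = 88677 J
q3 (heat water 0.0→100.0 °C): 265.5 × 4.18 × 100.0 = 110979 J
q4 (vaporize at 100 °C): 265.5 × 2266.0 = 601623 J
q5 (heat steam 100.0→136.9 °C): 265.5 × 2.07 × 36.9 = 20280 J
Total: 2264 + 88677 + 110979 + 601623 + 20280 = 823823 J = 824 kJ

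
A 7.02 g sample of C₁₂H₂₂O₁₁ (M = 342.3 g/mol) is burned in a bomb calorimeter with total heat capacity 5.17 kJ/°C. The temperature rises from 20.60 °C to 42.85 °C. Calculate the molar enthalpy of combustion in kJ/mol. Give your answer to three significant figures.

ΔH = -5610 kJ/mol

ΔT = 42.85 − 20.60 = 22.25 °C
q_cal = C_cal × ΔT = 5.17 × 22.25 = 115.0325 kJ
n = 7.02 / 342.3 = 0.02051 mol
q_rxn = −q_cal = -115.0325 kJ
ΔH = -115.0325 / 0.02051 = -5609 kJ/mol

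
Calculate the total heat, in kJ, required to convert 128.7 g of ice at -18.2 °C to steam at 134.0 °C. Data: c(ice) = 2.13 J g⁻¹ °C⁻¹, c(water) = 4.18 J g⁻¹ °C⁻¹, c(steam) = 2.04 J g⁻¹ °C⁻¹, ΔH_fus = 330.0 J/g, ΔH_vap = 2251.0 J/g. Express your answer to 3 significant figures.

q = 400 kJ

q1 (heat ice -18.2→0.0 °C): 128.7 × 2.13 × 18.2 = 4989 J
q2 (melt at 0 °C): 128.7 × 330.0 = 42471 J
q3 (heat water 0.0→100.0 °C): 128.7 × 4.18 × 100.0 = 53797 J
q4 (vaporize at 100 °C): 128.7 × 2251.0 = 289704 J
q5 (heat steam 100.0→134.0 °C): 128.7 × 2.04 × 34.0 = 8927 J
Total: 4989 + 42471 + 53797 + 289704 + 8927 = 399888 J = 400 kJ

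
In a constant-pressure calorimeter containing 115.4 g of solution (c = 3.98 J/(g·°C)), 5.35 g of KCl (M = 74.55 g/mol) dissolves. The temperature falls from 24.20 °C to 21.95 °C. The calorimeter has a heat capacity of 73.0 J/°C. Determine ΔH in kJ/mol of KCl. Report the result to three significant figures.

|ΔT| = |21.95 − 24.20| = 2.25 °C
|q_surr| = (115.4 × 3.98 + 73.0) × 2.25 = 532.292 × 2.25 = 1198 J
n(KCl) = 5.35 / 74.55 = 0.07176 mol
Temperature fell, so q_rxn = +|q_surr| = 1.198 kJ
ΔH = q_rxn / n = 16.69 kJ/mol

ΔH = 16.7 kJ/mol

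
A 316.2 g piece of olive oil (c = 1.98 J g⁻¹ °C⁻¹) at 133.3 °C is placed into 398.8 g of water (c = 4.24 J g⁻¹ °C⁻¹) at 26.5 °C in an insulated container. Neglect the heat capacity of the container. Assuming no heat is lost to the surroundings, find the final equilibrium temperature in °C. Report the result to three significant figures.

T_f = 55.4 °C

Heat lost by olive oil = heat gained by water.
(316.2)(1.98)(133.3 − T) = (398.8)(4.24)(T − 26.5)
626.076 (133.3 − T) = 1690.912 (T − 26.5)
83456 − 626.076 T = 1690.912 T − 44809
128265 = 2316.988 T
T = 55.36 °C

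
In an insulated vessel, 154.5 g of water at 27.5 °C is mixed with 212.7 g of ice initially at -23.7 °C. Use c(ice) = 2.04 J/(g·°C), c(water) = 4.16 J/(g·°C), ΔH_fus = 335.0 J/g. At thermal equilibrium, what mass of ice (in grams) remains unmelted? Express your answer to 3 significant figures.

m_ice remaining = 191 g

Heat to warm all ice to 0 °C: 212.7×2.04×23.7 = 10284 J
Heat released by water cooling to 0 °C: 154.5×4.16×27.5 = 17675 J
17675 J < 10284 + 212.7×335.0 = 81538.5 J, so not all ice melts; final T = 0 °C.
Heat left for melting: 17675 − 10284 = 7391 J
Mass melted = 7391 / 335.0 = 22.06 g
Ice remaining = 212.7 − 22.06 = 190.64 g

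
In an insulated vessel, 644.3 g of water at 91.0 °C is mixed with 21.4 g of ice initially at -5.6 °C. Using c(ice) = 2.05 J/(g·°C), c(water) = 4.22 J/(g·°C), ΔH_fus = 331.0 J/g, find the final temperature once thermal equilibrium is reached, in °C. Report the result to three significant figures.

T_f = 85.5 °C

Heat to bring ice to 0 °C and melt it: q₁ = 21.4×2.05×5.6 + 21.4×331.0 = 7329.1 J
Heat the water can supply cooling to 0 °C: 644.3×4.22×91.0 = 247424 J > q₁, so all ice melts.
Energy balance: 644.3×4.22×(91.0 − T) = 7329.1 + 21.4×4.22×(T − 0)
2718.946(91.0 − T) = 7329.1 + 90.308 T
247424 − 7329.1 = 2809.254 T
T = 240094.9 / 2809.254 = 85.47 °C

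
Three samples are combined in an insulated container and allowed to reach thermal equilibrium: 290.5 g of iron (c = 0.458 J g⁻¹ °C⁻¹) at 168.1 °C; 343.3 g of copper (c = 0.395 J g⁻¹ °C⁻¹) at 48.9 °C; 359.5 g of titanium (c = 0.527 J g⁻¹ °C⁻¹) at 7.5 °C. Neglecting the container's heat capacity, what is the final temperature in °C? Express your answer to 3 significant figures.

Σ mᵢcᵢ(T − Tᵢ) = 0  ⇒  T = Σ mᵢcᵢTᵢ / Σ mᵢcᵢ
Σ mᵢcᵢ = 290.5×0.458 + 343.3×0.395 + 359.5×0.527 = 458.1090
Σ mᵢcᵢTᵢ = 133.049×168.1 + 135.6035×48.9 + 189.4565×7.5 = 30417
T = 30417 / 458.1090 = 66.40 °C

T_f = 66.4 °C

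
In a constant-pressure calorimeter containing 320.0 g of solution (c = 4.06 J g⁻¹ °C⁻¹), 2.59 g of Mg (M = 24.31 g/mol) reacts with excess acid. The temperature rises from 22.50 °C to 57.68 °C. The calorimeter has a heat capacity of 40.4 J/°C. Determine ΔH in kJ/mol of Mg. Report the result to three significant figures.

ΔH = -442 kJ/mol

|ΔT| = |57.68 − 22.50| = 35.18 °C
|q_surr| = (320.0 × 4.06 + 40.4) × 35.18 = 1339.6 × 35.18 = 47127 J
n(Mg) = 2.59 / 24.31 = 0.10654 mol
Temperature rose, so q_rxn = −|q_surr| = -47.127 kJ
ΔH = q_rxn / n = -442.3 kJ/mol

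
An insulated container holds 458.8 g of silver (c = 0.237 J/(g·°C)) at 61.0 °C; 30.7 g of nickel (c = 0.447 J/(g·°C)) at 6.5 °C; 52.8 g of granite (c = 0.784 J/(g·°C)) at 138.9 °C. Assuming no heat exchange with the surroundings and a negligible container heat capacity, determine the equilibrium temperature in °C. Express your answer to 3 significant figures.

Σ mᵢcᵢ(T − Tᵢ) = 0  ⇒  T = Σ mᵢcᵢTᵢ / Σ mᵢcᵢ
Σ mᵢcᵢ = 458.8×0.237 + 30.7×0.447 + 52.8×0.784 = 163.8537
Σ mᵢcᵢTᵢ = 108.7356×61.0 + 13.7229×6.5 + 41.3952×138.9 = 12472
T = 12472 / 163.8537 = 76.12 °C

T_f = 76.1 °C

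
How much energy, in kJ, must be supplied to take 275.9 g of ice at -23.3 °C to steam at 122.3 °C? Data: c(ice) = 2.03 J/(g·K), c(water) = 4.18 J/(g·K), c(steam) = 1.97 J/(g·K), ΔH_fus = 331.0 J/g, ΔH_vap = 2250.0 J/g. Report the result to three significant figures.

q = 853 kJ

q1 (heat ice -23.3→0.0 °C): 275.9 × 2.03 × 23.3 = 13050 J
q2 (melt at 0 °C): 275.9 × 331.0 = 91323 J
q3 (heat water 0.0→100.0 °C): 275.9 × 4.18 × 100.0 = 115326 J
q4 (vaporize at 100 °C): 275.9 × 2250.0 = 620775 J
q5 (heat steam 100.0→122.3 °C): 275.9 × 1.97 × 22.3 = 12121 J
Total: 13050 + 91323 + 115326 + 620775 + 12121 = 852595 J = 853 kJ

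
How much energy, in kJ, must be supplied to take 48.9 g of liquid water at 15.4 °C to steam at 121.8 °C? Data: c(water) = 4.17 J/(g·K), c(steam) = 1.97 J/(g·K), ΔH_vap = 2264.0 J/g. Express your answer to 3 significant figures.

q = 130 kJ

q1 (heat water 15.4→100.0 °C): 48.9 × 4.17 × 84.6 = 17251 J
q2 (vaporize at 100 °C): 48.9 × 2264.0 = 110710 J
q3 (heat steam 100.0→121.8 °C): 48.9 × 1.97 × 21.8 = 2100 J
Total: 17251 + 110710 + 2100 = 130061 J = 130 kJ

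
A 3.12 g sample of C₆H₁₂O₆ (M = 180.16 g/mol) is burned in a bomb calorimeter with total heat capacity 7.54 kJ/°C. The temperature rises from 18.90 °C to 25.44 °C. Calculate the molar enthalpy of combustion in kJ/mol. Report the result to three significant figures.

ΔT = 25.44 − 18.90 = 6.54 °C
q_cal = C_cal × ΔT = 7.54 × 6.54 = 49.3116 kJ
n = 3.12 / 180.16 = 0.01732 mol
q_rxn = −q_cal = -49.3116 kJ
ΔH = -49.3116 / 0.01732 = -2847 kJ/mol

ΔH = -2850 kJ/mol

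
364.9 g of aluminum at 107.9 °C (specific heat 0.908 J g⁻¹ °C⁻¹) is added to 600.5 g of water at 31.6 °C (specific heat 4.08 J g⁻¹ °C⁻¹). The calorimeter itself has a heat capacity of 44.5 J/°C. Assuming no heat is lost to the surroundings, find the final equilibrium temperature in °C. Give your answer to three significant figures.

T_f = 40.5 °C

Heat lost by aluminum = heat gained by water + calorimeter.
(364.9)(0.908)(107.9 − T) = [(600.5)(4.08) + 44.5](T − 31.6)
331.3292 (107.9 − T) = 2494.54 (T − 31.6)
35750 − 331.3292 T = 2494.54 T − 78827
114577 = 2825.8692 T
T = 40.546 °C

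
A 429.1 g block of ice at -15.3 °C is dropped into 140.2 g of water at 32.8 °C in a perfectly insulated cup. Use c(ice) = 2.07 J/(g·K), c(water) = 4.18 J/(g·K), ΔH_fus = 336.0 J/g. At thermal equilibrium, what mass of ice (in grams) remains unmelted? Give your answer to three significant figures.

m_ice remaining = 412 g

Heat to warm all ice to 0 °C: 429.1×2.07×15.3 = 13590 J
Heat released by water cooling to 0 °C: 140.2×4.18×32.8 = 19222 J
19222 J < 13590 + 429.1×336.0 = 157767.6 J, so not all ice melts; final T = 0 °C.
Heat left for melting: 19222 − 13590 = 5632 J
Mass melted = 5632 / 336.0 = 16.76 g
Ice remaining = 429.1 − 16.76 = 412.34 g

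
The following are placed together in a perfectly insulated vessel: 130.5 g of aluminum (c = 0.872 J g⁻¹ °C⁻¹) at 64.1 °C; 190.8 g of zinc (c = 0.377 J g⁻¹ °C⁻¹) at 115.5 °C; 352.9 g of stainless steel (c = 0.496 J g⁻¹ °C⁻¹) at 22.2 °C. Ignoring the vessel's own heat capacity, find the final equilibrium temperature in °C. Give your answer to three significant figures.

T_f = 54.0 °C

Σ mᵢcᵢ(T − Tᵢ) = 0  ⇒  T = Σ mᵢcᵢTᵢ / Σ mᵢcᵢ
Σ mᵢcᵢ = 130.5×0.872 + 190.8×0.377 + 352.9×0.496 = 360.7660
Σ mᵢcᵢTᵢ = 113.796×64.1 + 71.9316×115.5 + 175.0384×22.2 = 19488
T = 19488 / 360.7660 = 54.02 °C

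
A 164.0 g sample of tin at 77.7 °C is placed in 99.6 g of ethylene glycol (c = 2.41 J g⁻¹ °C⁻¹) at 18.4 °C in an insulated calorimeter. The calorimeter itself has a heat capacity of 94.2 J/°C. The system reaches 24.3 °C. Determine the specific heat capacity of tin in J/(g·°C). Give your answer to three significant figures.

q_gained = (99.6 × 2.41 + 94.2) × (24.3 − 18.4) = 1972 J
q_lost = 164.0 × c × (77.7 − 24.3) = 8757.6 c
Set equal: c = 1972 / 8757.6 = 0.225 J/(g·°C)

c = 0.225 J/(g·°C)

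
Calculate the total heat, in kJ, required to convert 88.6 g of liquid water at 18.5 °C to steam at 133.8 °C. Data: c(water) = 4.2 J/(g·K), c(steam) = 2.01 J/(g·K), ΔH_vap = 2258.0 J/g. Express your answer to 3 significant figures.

q = 236 kJ

q1 (heat water 18.5→100.0 °C): 88.6 × 4.2 × 81.5 = 30328 J
q2 (vaporize at 100 °C): 88.6 × 2258.0 = 200059 J
q3 (heat steam 100.0→133.8 °C): 88.6 × 2.01 × 33.8 = 6019 J
Total: 30328 + 200059 + 6019 = 236406 J = 236 kJ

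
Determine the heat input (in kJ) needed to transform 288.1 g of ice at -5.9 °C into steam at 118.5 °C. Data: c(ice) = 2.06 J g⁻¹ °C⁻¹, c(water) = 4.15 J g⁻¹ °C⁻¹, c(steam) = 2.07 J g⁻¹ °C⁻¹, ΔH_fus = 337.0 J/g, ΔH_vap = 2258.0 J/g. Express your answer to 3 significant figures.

q = 882 kJ

q1 (heat ice -5.9→0.0 °C): 288.1 × 2.06 × 5.9 = 3502 J
q2 (melt at 0 °C): 288.1 × 337.0 = 97090 J
q3 (heat water 0.0→100.0 °C): 288.1 × 4.15 × 100.0 = 119562 J
q4 (vaporize at 100 °C): 288.1 × 2258.0 = 650530 J
q5 (heat steam 100.0→118.5 °C): 288.1 × 2.07 × 18.5 = 11033 J
Total: 3502 + 97090 + 119562 + 650530 + 11033 = 881717 J = 882 kJ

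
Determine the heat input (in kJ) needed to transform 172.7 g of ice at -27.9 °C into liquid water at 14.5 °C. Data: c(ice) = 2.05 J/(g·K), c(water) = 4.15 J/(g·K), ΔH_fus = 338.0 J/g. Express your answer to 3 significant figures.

q = 78.6 kJ

q1 (heat ice -27.9→0.0 °C): 172.7 × 2.05 × 27.9 = 9878 J
q2 (melt at 0 °C): 172.7 × 338.0 = 58373 J
q3 (heat water 0.0→14.5 °C): 172.7 × 4.15 × 14.5 = 10392 J
Total: 9878 + 58373 + 10392 = 78643 J = 78.6 kJ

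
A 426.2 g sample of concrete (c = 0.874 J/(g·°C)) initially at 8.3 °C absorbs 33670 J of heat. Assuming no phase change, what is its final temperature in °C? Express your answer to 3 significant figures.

T_f = 98.7 °C

ΔT = q / (m c) = 33670 / (426.2 × 0.874) = 90.39 °C
T_f = 8.3 + 90.39 = 98.69 °C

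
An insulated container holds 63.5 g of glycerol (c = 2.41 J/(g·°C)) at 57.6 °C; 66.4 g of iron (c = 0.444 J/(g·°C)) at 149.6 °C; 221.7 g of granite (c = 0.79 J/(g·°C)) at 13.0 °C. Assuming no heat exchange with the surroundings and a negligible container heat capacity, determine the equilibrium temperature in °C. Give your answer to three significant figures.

T_f = 43.3 °C

Σ mᵢcᵢ(T − Tᵢ) = 0  ⇒  T = Σ mᵢcᵢTᵢ / Σ mᵢcᵢ
Σ mᵢcᵢ = 63.5×2.41 + 66.4×0.444 + 221.7×0.79 = 357.6596
Σ mᵢcᵢTᵢ = 153.035×57.6 + 29.4816×149.6 + 175.143×13.0 = 15502
T = 15502 / 357.6596 = 43.34 °C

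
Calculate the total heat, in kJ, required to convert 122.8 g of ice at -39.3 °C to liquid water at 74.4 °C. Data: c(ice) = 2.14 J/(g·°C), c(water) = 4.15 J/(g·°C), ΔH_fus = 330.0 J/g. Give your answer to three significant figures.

q1 (heat ice -39.3→0.0 °C): 122.8 × 2.14 × 39.3 = 10328 J
q2 (melt at 0 °C): 122.8 × 330.0 = 40524 J
q3 (heat water 0.0→74.4 °C): 122.8 × 4.15 × 74.4 = 37916 J
Total: 10328 + 40524 + 37916 = 88768 J = 88.8 kJ

q = 88.8 kJ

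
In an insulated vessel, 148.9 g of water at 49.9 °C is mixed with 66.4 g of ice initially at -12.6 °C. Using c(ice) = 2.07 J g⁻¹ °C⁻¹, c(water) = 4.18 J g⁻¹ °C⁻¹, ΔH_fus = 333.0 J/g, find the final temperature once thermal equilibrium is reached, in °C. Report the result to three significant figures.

T_f = 8.02 °C

Heat to bring ice to 0 °C and melt it: q₁ = 66.4×2.07×12.6 + 66.4×333.0 = 23843 J
Heat the water can supply cooling to 0 °C: 148.9×4.18×49.9 = 31057.9 J > q₁, so all ice melts.
Energy balance: 148.9×4.18×(49.9 − T) = 23843 + 66.4×4.18×(T − 0)
622.402(49.9 − T) = 23843 + 277.552 T
31057.9 − 23843 = 899.954 T
T = 7214.9 / 899.954 = 8.017 °C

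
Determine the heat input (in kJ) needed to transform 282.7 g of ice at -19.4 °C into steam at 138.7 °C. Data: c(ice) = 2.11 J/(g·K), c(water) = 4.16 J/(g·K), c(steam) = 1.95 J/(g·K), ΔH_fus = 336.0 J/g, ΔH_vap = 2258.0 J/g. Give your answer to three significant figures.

q1 (heat ice -19.4→0.0 °C): 282.7 × 2.11 × 19.4 = 11572 J
q2 (melt at 0 °C): 282.7 × 336.0 = 94987 J
q3 (heat water 0.0→100.0 °C): 282.7 × 4.16 × 100.0 = 117603 J
q4 (vaporize at 100 °C): 282.7 × 2258.0 = 638337 J
q5 (heat steam 100.0→138.7 °C): 282.7 × 1.95 × 38.7 = 21334 J
Total: 11572 + 94987 + 117603 + 638337 + 21334 = 883833 J = 884 kJ

q = 884 kJ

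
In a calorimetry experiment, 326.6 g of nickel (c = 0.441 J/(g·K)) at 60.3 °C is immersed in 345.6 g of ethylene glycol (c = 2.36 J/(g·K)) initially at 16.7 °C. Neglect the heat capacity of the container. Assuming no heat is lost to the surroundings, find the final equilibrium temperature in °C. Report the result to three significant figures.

T_f = 23.2 °C

Heat lost by nickel = heat gained by ethylene glycol.
(326.6)(0.441)(60.3 − T) = (345.6)(2.36)(T − 16.7)
144.0306 (60.3 − T) = 815.616 (T − 16.7)
8685.0 − 144.0306 T = 815.616 T − 13621
22306.0 = 959.6466 T
T = 23.24 °C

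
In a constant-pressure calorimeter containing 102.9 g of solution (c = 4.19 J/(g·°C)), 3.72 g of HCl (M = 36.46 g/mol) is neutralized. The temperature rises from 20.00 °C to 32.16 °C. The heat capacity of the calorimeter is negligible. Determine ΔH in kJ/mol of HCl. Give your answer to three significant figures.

|ΔT| = |32.16 − 20.00| = 12.16 °C
|q_surr| = (102.9 × 4.19) × 12.16 = 431.151 × 12.16 = 5243 J
n(HCl) = 3.72 / 36.46 = 0.1020 mol
Temperature rose, so q_rxn = −|q_surr| = -5.243 kJ
ΔH = q_rxn / n = -51.40 kJ/mol

ΔH = -51.4 kJ/mol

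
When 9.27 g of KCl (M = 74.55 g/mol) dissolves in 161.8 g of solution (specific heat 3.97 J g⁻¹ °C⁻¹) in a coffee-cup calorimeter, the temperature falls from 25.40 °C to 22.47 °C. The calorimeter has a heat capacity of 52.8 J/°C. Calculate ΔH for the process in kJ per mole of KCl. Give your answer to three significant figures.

ΔH = 16.4 kJ/mol

|ΔT| = |22.47 − 25.40| = 2.93 °C
|q_surr| = (161.8 × 3.97 + 52.8) × 2.93 = 695.146 × 2.93 = 2037 J
n(KCl) = 9.27 / 74.55 = 0.1243 mol
Temperature fell, so q_rxn = +|q_surr| = 2.037 kJ
ΔH = q_rxn / n = 16.39 kJ/mol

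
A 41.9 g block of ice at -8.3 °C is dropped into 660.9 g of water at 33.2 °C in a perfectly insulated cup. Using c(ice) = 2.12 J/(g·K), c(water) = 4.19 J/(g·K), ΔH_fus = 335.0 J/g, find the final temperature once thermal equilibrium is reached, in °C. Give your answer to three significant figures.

T_f = 26.2 °C

Heat to bring ice to 0 °C and melt it: q₁ = 41.9×2.12×8.3 + 41.9×335.0 = 14774 J
Heat the water can supply cooling to 0 °C: 660.9×4.19×33.2 = 91936.5 J > q₁, so all ice melts.
Energy balance: 660.9×4.19×(33.2 − T) = 14774 + 41.9×4.19×(T − 0)
2769.171(33.2 − T) = 14774 + 175.561 T
91936.5 − 14774 = 2944.732 T
T = 77162.5 / 2944.732 = 26.20 °C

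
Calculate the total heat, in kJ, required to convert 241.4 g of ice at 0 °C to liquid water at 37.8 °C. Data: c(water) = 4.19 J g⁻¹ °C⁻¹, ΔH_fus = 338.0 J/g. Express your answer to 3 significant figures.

q = 120 kJ

q1 (melt at 0 °C): 241.4 × 338.0 = 81593 J
q2 (heat water 0.0→37.8 °C): 241.4 × 4.19 × 37.8 = 38233 J
Total: 81593 + 38233 = 119826 J = 120 kJ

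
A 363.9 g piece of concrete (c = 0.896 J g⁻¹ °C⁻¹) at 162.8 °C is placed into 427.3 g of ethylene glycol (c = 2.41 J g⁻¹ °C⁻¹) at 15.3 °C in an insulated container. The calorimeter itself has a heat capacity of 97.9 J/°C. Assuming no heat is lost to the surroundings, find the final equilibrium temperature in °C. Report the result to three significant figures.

Heat lost by concrete = heat gained by ethylene glycol + calorimeter.
(363.9)(0.896)(162.8 − T) = [(427.3)(2.41) + 97.9](T − 15.3)
326.0544 (162.8 − T) = 1127.693 (T − 15.3)
53082 − 326.0544 T = 1127.693 T − 17254
70336 = 1453.7474 T
T = 48.38 °C

T_f = 48.4 °C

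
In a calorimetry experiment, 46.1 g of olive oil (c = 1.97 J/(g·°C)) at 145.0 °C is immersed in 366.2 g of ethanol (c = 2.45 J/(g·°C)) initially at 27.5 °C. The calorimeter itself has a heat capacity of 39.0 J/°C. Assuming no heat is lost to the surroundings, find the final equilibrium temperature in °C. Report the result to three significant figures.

T_f = 37.9 °C

Heat lost by olive oil = heat gained by ethanol + calorimeter.
(46.1)(1.97)(145.0 − T) = [(366.2)(2.45) + 39.0](T − 27.5)
90.817 (145.0 − T) = 936.19 (T − 27.5)
13168 − 90.817 T = 936.19 T − 25745
38913 = 1027.007 T
T = 37.89 °C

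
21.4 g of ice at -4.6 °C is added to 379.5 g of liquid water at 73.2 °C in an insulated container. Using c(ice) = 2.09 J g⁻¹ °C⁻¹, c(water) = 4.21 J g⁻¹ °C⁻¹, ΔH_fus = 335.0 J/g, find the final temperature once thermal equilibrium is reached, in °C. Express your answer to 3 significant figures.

T_f = 64.9 °C

Heat to bring ice to 0 °C and melt it: q₁ = 21.4×2.09×4.6 + 21.4×335.0 = 7374.7 J
Heat the water can supply cooling to 0 °C: 379.5×4.21×73.2 = 116951 J > q₁, so all ice melts.
Energy balance: 379.5×4.21×(73.2 − T) = 7374.7 + 21.4×4.21×(T − 0)
1597.695(73.2 − T) = 7374.7 + 90.094 T
116951 − 7374.7 = 1687.789 T
T = 109576.3 / 1687.789 = 64.92 °C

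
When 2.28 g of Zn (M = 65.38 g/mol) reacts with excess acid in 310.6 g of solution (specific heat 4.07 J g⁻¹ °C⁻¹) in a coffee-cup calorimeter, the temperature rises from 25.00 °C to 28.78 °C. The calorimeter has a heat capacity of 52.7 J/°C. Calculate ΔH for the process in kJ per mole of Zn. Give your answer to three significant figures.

ΔH = -143 kJ/mol

|ΔT| = |28.78 − 25.00| = 3.78 °C
|q_surr| = (310.6 × 4.07 + 52.7) × 3.78 = 1316.842 × 3.78 = 4978 J
n(Zn) = 2.28 / 65.38 = 0.03487 mol
Temperature rose, so q_rxn = −|q_surr| = -4.978 kJ
ΔH = q_rxn / n = -142.8 kJ/mol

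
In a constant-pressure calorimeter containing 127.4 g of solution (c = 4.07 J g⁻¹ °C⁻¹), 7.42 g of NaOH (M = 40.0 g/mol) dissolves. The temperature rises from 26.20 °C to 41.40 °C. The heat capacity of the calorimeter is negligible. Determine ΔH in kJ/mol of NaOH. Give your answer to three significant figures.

|ΔT| = |41.40 − 26.20| = 15.20 °C
|q_surr| = (127.4 × 4.07) × 15.20 = 518.518 × 15.20 = 7881 J
n(NaOH) = 7.42 / 40.0 = 0.1855 mol
Temperature rose, so q_rxn = −|q_surr| = -7.881 kJ
ΔH = q_rxn / n = -42.49 kJ/mol

ΔH = -42.5 kJ/mol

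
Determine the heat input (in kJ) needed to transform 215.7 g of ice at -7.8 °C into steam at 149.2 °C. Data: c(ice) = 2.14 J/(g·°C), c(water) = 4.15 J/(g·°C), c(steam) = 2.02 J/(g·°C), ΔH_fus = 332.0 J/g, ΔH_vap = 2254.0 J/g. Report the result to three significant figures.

q1 (heat ice -7.8→0.0 °C): 215.7 × 2.14 × 7.8 = 3600 J
q2 (melt at 0 °C): 215.7 × 332.0 = 71612 J
q3 (heat water 0.0→100.0 °C): 215.7 × 4.15 × 100.0 = 89516 J
q4 (vaporize at 100 °C): 215.7 × 2254.0 = 486188 J
q5 (heat steam 100.0→149.2 °C): 215.7 × 2.02 × 49.2 = 21437 J
Total: 3600 + 71612 + 89516 + 486188 + 21437 = 672353 J = 672 kJ

q = 672 kJ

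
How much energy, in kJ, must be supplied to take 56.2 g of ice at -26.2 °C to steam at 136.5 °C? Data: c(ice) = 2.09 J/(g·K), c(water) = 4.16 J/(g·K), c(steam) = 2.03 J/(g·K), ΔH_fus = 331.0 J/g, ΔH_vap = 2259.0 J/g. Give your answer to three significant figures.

q1 (heat ice -26.2→0.0 °C): 56.2 × 2.09 × 26.2 = 3077 J
q2 (melt at 0 °C): 56.2 × 331.0 = 18602 J
q3 (heat water 0.0→100.0 °C): 56.2 × 4.16 × 100.0 = 23379 J
q4 (vaporize at 100 °C): 56.2 × 2259.0 = 126956 J
q5 (heat steam 100.0→136.5 °C): 56.2 × 2.03 × 36.5 = 4164 J
Total: 3077 + 18602 + 23379 + 126956 + 4164 = 176178 J = 176 kJ

q = 176 kJ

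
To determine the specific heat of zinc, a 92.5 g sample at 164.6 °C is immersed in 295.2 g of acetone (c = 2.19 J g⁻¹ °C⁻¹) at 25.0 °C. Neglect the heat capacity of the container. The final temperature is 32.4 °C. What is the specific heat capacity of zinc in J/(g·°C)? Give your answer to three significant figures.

q_gained = (295.2 × 2.19) × (32.4 − 25.0) = 4784 J
q_lost = 92.5 × c × (164.6 − 32.4) = 12228.5 c
Set equal: c = 4784 / 12228.5 = 0.391 J/(g·°C)

c = 0.391 J/(g·°C)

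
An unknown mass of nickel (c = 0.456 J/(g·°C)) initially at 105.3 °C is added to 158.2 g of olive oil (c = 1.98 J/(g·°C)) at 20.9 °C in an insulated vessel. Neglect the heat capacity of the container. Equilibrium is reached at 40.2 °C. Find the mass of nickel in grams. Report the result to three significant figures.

m = 204 g

q_gained = (158.2 × 1.98) × (40.2 − 20.9) = 6045 J
q_lost = m × 0.456 × (105.3 − 40.2) = 29.6856 m
m = 6045 / 29.6856 = 204 g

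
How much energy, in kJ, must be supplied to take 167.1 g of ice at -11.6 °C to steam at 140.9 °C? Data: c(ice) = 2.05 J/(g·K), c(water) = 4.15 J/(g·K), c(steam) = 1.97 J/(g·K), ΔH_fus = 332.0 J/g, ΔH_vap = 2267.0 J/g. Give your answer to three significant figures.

q = 521 kJ

q1 (heat ice -11.6→0.0 °C): 167.1 × 2.05 × 11.6 = 3974 J
q2 (melt at 0 °C): 167.1 × 332.0 = 55477 J
q3 (heat water 0.0→100.0 °C): 167.1 × 4.15 × 100.0 = 69347 J
q4 (vaporize at 100 °C): 167.1 × 2267.0 = 378816 J
q5 (heat steam 100.0→140.9 °C): 167.1 × 1.97 × 40.9 = 13464 J
Total: 3974 + 55477 + 69347 + 378816 + 13464 = 521078 J = 521 kJ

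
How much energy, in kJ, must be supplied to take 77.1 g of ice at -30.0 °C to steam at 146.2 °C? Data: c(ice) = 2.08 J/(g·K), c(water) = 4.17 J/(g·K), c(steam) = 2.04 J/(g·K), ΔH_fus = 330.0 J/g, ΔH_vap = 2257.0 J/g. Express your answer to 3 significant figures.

q = 244 kJ

q1 (heat ice -30.0→0.0 °C): 77.1 × 2.08 × 30.0 = 4811 J
q2 (melt at 0 °C): 77.1 × 330.0 = 25443 J
q3 (heat water 0.0→100.0 °C): 77.1 × 4.17 × 100.0 = 32151 J
q4 (vaporize at 100 °C): 77.1 × 2257.0 = 174015 J
q5 (heat steam 100.0→146.2 °C): 77.1 × 2.04 × 46.2 = 7267 J
Total: 4811 + 25443 + 32151 + 174015 + 7267 = 243687 J = 244 kJ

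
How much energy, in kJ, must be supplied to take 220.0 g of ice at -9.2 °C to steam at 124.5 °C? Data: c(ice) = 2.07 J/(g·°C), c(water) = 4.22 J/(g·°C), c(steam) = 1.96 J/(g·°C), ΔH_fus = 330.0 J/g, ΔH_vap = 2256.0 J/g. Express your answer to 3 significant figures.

q = 677 kJ

q1 (heat ice -9.2→0.0 °C): 220.0 × 2.07 × 9.2 = 4190 J
q2 (melt at 0 °C): 220.0 × 330.0 = 72600 J
q3 (heat water 0.0→100.0 °C): 220.0 × 4.22 × 100.0 = 92840 J
q4 (vaporize at 100 °C): 220.0 × 2256.0 = 496320 J
q5 (heat steam 100.0→124.5 °C): 220.0 × 1.96 × 24.5 = 10564 J
Total: 4190 + 72600 + 92840 + 496320 + 10564 = 676514 J = 677 kJ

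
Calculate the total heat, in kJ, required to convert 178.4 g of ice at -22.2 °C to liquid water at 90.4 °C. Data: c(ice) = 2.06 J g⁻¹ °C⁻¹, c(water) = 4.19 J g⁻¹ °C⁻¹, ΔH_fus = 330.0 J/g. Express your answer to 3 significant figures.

q = 135 kJ

q1 (heat ice -22.2→0.0 °C): 178.4 × 2.06 × 22.2 = 8159 J
q2 (melt at 0 °C): 178.4 × 330.0 = 58872 J
q3 (heat water 0.0→90.4 °C): 178.4 × 4.19 × 90.4 = 67574 J
Total: 8159 + 58872 + 67574 = 134605 J = 135 kJ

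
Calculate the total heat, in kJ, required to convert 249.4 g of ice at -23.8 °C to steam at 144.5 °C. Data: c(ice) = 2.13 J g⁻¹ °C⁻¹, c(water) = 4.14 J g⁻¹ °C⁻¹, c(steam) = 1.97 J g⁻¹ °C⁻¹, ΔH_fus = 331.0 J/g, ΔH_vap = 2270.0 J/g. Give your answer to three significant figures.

q1 (heat ice -23.8→0.0 °C): 249.4 × 2.13 × 23.8 = 12643 J
q2 (melt at 0 °C): 249.4 × 331.0 = 82551 J
q3 (heat water 0.0→100.0 °C): 249.4 × 4.14 × 100.0 = 103252 J
q4 (vaporize at 100 °C): 249.4 × 2270.0 = 566138 J
q5 (heat steam 100.0→144.5 °C): 249.4 × 1.97 × 44.5 = 21864 J
Total: 12643 + 82551 + 103252 + 566138 + 21864 = 786448 J = 786 kJ

q = 786 kJ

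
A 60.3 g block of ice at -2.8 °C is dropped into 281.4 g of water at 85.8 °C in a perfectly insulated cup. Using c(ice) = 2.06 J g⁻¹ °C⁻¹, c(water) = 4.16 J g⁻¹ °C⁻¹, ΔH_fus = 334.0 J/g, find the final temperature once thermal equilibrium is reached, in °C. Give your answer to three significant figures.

Heat to bring ice to 0 °C and melt it: q₁ = 60.3×2.06×2.8 + 60.3×334.0 = 20488 J
Heat the water can supply cooling to 0 °C: 281.4×4.16×85.8 = 100440 J > q₁, so all ice melts.
Energy balance: 281.4×4.16×(85.8 − T) = 20488 + 60.3×4.16×(T − 0)
1170.624(85.8 − T) = 20488 + 250.848 T
100440 − 20488 = 1421.472 T
T = 79952 / 1421.472 = 56.246 °C

T_f = 56.2 °C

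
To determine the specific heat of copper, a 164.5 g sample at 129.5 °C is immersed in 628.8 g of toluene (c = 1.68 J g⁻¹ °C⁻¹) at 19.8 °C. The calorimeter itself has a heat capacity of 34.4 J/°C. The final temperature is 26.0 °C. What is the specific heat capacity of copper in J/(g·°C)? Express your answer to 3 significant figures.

c = 0.397 J/(g·°C)

q_gained = (628.8 × 1.68 + 34.4) × (26.0 − 19.8) = 6763 J
q_lost = 164.5 × c × (129.5 − 26.0) = 17025.75 c
Set equal: c = 6763 / 17025.75 = 0.397 J/(g·°C)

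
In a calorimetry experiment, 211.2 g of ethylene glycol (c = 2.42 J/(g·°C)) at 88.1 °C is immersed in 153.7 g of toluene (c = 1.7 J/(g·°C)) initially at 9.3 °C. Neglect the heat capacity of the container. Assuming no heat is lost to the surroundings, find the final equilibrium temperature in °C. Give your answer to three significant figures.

T_f = 61.4 °C

Heat lost by ethylene glycol = heat gained by toluene.
(211.2)(2.42)(88.1 − T) = (153.7)(1.7)(T − 9.3)
511.104 (88.1 − T) = 261.29 (T − 9.3)
45028 − 511.104 T = 261.29 T − 2430.0
47458.0 = 772.394 T
T = 61.44 °C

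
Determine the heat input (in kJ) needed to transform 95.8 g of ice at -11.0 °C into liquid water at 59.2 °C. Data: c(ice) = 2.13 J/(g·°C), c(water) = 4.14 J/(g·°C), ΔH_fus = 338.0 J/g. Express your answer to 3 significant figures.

q = 58.1 kJ

q1 (heat ice -11.0→0.0 °C): 95.8 × 2.13 × 11.0 = 2245 J
q2 (melt at 0 °C): 95.8 × 338.0 = 32380 J
q3 (heat water 0.0→59.2 °C): 95.8 × 4.14 × 59.2 = 23479 J
Total: 2245 + 32380 + 23479 = 58104 J = 58.1 kJ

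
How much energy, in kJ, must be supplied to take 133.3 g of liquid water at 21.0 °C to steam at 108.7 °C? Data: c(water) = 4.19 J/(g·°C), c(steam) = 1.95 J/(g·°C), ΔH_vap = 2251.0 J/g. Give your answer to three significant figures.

q1 (heat water 21.0→100.0 °C): 133.3 × 4.19 × 79.0 = 44124 J
q2 (vaporize at 100 °C): 133.3 × 2251.0 = 300058 J
q3 (heat steam 100.0→108.7 °C): 133.3 × 1.95 × 8.7 = 2261 J
Total: 44124 + 300058 + 2261 = 346443 J = 346 kJ

q = 346 kJ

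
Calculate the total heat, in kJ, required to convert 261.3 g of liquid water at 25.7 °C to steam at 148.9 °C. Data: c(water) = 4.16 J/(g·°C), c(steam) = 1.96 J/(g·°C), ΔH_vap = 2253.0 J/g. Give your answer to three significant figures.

q1 (heat water 25.7→100.0 °C): 261.3 × 4.16 × 74.3 = 80765 J
q2 (vaporize at 100 °C): 261.3 × 2253.0 = 588709 J
q3 (heat steam 100.0→148.9 °C): 261.3 × 1.96 × 48.9 = 25044 J
Total: 80765 + 588709 + 25044 = 694518 J = 695 kJ

q = 695 kJ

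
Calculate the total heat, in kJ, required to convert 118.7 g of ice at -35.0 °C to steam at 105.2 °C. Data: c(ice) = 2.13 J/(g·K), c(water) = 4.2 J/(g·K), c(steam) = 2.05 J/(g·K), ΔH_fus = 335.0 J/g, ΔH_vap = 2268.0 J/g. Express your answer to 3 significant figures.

q = 369 kJ

q1 (heat ice -35.0→0.0 °C): 118.7 × 2.13 × 35.0 = 8849 J
q2 (melt at 0 °C): 118.7 × 335.0 = 39765 J
q3 (heat water 0.0→100.0 °C): 118.7 × 4.2 × 100.0 = 49854 J
q4 (vaporize at 100 °C): 118.7 × 2268.0 = 269212 J
q5 (heat steam 100.0→105.2 °C): 118.7 × 2.05 × 5.2 = 1265 J
Total: 8849 + 39765 + 49854 + 269212 + 1265 = 368945 J = 369 kJ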